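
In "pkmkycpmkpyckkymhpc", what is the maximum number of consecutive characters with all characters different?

[p] len 1
[p, k] len 2
[p, k, m] len 3
[m, k] len 2
[m, k, y] len 3
[m, k, y, c] len 4
[m, k, y, c, p] len 5
[k, y, c, p, m] len 5
[y, c, p, m, k] len 5
[m, k, p] len 3
[m, k, p, y] len 4
[m, k, p, y, c] len 5
[p, y, c, k] len 4
[k] len 1
[k, y] len 2
[k, y, m] len 3
[k, y, m, h] len 4
[k, y, m, h, p] len 5
[k, y, m, h, p, c] len 6
Longest all-distinct length: 6.

6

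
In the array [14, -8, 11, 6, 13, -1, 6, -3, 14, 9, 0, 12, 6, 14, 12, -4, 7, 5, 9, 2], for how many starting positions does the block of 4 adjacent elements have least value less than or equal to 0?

15

(14, -8, 11, 6) → min -8  ≤ 0 ✓
(-8, 11, 6, 13) → min -8  ≤ 0 ✓
(11, 6, 13, -1) → min -1  ≤ 0 ✓
(6, 13, -1, 6) → min -1  ≤ 0 ✓
(13, -1, 6, -3) → min -3  ≤ 0 ✓
(-1, 6, -3, 14) → min -3  ≤ 0 ✓
(6, -3, 14, 9) → min -3  ≤ 0 ✓
(-3, 14, 9, 0) → min -3  ≤ 0 ✓
(14, 9, 0, 12) → min 0  ≤ 0 ✓
(9, 0, 12, 6) → min 0  ≤ 0 ✓
(0, 12, 6, 14) → min 0  ≤ 0 ✓
(12, 6, 14, 12) → min 6
(6, 14, 12, -4) → min -4  ≤ 0 ✓
(14, 12, -4, 7) → min -4  ≤ 0 ✓
(12, -4, 7, 5) → min -4  ≤ 0 ✓
(-4, 7, 5, 9) → min -4  ≤ 0 ✓
(7, 5, 9, 2) → min 2
15 windows satisfy the condition.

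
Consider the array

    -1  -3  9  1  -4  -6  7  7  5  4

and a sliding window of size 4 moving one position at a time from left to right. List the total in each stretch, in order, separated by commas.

6, 3, 0, -2, 4, 13, 23

-1 -3 9 1 → sum 6
-3 9 1 -4 → sum 3
9 1 -4 -6 → sum 0
1 -4 -6 7 → sum -2
-4 -6 7 7 → sum 4
-6 7 7 5 → sum 13
7 7 5 4 → sum 23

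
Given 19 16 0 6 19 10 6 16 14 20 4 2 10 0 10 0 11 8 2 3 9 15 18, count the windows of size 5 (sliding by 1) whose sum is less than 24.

1

[19, 16, 0, 6, 19] → sum 60
[16, 0, 6, 19, 10] → sum 51
[0, 6, 19, 10, 6] → sum 41
[6, 19, 10, 6, 16] → sum 57
[19, 10, 6, 16, 14] → sum 65
[10, 6, 16, 14, 20] → sum 66
[6, 16, 14, 20, 4] → sum 60
[16, 14, 20, 4, 2] → sum 56
[14, 20, 4, 2, 10] → sum 50
[20, 4, 2, 10, 0] → sum 36
[4, 2, 10, 0, 10] → sum 26
[2, 10, 0, 10, 0] → sum 22  < 24 ✓
[10, 0, 10, 0, 11] → sum 31
[0, 10, 0, 11, 8] → sum 29
[10, 0, 11, 8, 2] → sum 31
[0, 11, 8, 2, 3] → sum 24
[11, 8, 2, 3, 9] → sum 33
[8, 2, 3, 9, 15] → sum 37
[2, 3, 9, 15, 18] → sum 47
1 window satisfy the condition.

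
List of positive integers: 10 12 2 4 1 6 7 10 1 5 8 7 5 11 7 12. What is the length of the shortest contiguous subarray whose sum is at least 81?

13

add 10: running sum 10 < 81
add 12: running sum 22 < 81
add 2: running sum 24 < 81
add 4: running sum 28 < 81
add 1: running sum 29 < 81
add 6: running sum 35 < 81
add 7: running sum 42 < 81
add 10: running sum 52 < 81
add 1: running sum 53 < 81
add 5: running sum 58 < 81
add 8: running sum 66 < 81
add 7: running sum 73 < 81
add 5: running sum 78 < 81
end 13: [10, 12, 2, 4, 1, 6, 7, 10, 1, 5, 8, 7, 5, 11] sum 89, len 14
end 14: [12, 2, 4, 1, 6, 7, 10, 1, 5, 8, 7, 5, 11, 7] sum 86, len 14
end 15: [4, 1, 6, 7, 10, 1, 5, 8, 7, 5, 11, 7, 12] sum 84, len 13
Shortest qualifying length: 13.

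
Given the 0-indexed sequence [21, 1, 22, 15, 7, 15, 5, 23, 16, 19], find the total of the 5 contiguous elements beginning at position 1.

Elements at indices 1..5: 1, 22, 15, 7, 15
sum(1, 22, 15, 7, 15) = 60

60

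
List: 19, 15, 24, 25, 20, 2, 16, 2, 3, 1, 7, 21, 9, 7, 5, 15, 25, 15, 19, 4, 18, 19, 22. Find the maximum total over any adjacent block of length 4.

84

[19, 15, 24, 25] → sum 83
[15, 24, 25, 20] → sum 84
[24, 25, 20, 2] → sum 71
[25, 20, 2, 16] → sum 63
[20, 2, 16, 2] → sum 40
[2, 16, 2, 3] → sum 23
[16, 2, 3, 1] → sum 22
[2, 3, 1, 7] → sum 13
[3, 1, 7, 21] → sum 32
[1, 7, 21, 9] → sum 38
[7, 21, 9, 7] → sum 44
[21, 9, 7, 5] → sum 42
[9, 7, 5, 15] → sum 36
[7, 5, 15, 25] → sum 52
[5, 15, 25, 15] → sum 60
[15, 25, 15, 19] → sum 74
[25, 15, 19, 4] → sum 63
[15, 19, 4, 18] → sum 56
[19, 4, 18, 19] → sum 60
[4, 18, 19, 22] → sum 63
Maximum of these is 84.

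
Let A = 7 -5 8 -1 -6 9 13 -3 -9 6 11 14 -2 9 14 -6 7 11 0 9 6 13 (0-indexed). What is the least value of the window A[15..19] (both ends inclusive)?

Elements at indices 15..19: -6, 7, 11, 0, 9
min(-6, 7, 11, 0, 9) = -6

-6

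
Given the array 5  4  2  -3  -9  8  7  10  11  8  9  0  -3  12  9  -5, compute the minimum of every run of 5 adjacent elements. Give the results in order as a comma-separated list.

-9, -9, -9, -9, -9, 7, 7, 0, -3, -3, -3, -5

5 4 2 -3 -9 → min -9
4 2 -3 -9 8 → min -9
2 -3 -9 8 7 → min -9
-3 -9 8 7 10 → min -9
-9 8 7 10 11 → min -9
8 7 10 11 8 → min 7
7 10 11 8 9 → min 7
10 11 8 9 0 → min 0
11 8 9 0 -3 → min -3
8 9 0 -3 12 → min -3
9 0 -3 12 9 → min -3
0 -3 12 9 -5 → min -5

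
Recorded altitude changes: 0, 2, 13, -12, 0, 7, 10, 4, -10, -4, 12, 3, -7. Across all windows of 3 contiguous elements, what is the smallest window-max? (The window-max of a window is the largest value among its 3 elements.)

(0, 2, 13) → max 13
(2, 13, -12) → max 13
(13, -12, 0) → max 13
(-12, 0, 7) → max 7
(0, 7, 10) → max 10
(7, 10, 4) → max 10
(10, 4, -10) → max 10
(4, -10, -4) → max 4
(-10, -4, 12) → max 12
(-4, 12, 3) → max 12
(12, 3, -7) → max 12
Smallest of these is 4.

4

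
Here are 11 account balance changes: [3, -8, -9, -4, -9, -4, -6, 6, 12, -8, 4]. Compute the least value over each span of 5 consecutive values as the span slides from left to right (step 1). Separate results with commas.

Sliding a size-5 window across the 11 values:
(3, -8, -9, -4, -9) → min -9
(-8, -9, -4, -9, -4) → min -9
(-9, -4, -9, -4, -6) → min -9
(-4, -9, -4, -6, 6) → min -9
(-9, -4, -6, 6, 12) → min -9
(-4, -6, 6, 12, -8) → min -8
(-6, 6, 12, -8, 4) → min -8

-9, -9, -9, -9, -9, -8, -8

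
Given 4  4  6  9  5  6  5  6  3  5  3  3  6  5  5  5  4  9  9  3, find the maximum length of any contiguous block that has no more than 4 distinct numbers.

add 4: window [4] (1 distinct), len 1
add 4: window [4, 4] (1 distinct), len 2
add 6: window [4, 4, 6] (2 distinct), len 3
add 9: window [4, 4, 6, 9] (3 distinct), len 4
add 5: window [4, 4, 6, 9, 5] (4 distinct), len 5
add 6: window [4, 4, 6, 9, 5, 6] (4 distinct), len 6
add 5: window [4, 4, 6, 9, 5, 6, 5] (4 distinct), len 7
add 6: window [4, 4, 6, 9, 5, 6, 5, 6] (4 distinct), len 8
add 3: window [6, 9, 5, 6, 5, 6, 3] (4 distinct), len 7
add 5: window [6, 9, 5, 6, 5, 6, 3, 5] (4 distinct), len 8
add 3: window [6, 9, 5, 6, 5, 6, 3, 5, 3] (4 distinct), len 9
add 3: window [6, 9, 5, 6, 5, 6, 3, 5, 3, 3] (4 distinct), len 10
add 6: window [6, 9, 5, 6, 5, 6, 3, 5, 3, 3, 6] (4 distinct), len 11
add 5: window [6, 9, 5, 6, 5, 6, 3, 5, 3, 3, 6, 5] (4 distinct), len 12
add 5: window [6, 9, 5, 6, 5, 6, 3, 5, 3, 3, 6, 5, 5] (4 distinct), len 13
add 5: window [6, 9, 5, 6, 5, 6, 3, 5, 3, 3, 6, 5, 5, 5] (4 distinct), len 14
add 4: window [5, 6, 5, 6, 3, 5, 3, 3, 6, 5, 5, 5, 4] (4 distinct), len 13
add 9: window [6, 5, 5, 5, 4, 9] (4 distinct), len 6
add 9: window [6, 5, 5, 5, 4, 9, 9] (4 distinct), len 7
add 3: window [5, 5, 5, 4, 9, 9, 3] (4 distinct), len 7
Longest length with ≤4 distinct: 14.

14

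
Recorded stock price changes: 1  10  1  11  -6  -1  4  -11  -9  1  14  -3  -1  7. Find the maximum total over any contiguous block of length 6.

19

Window sums for each of the 9 positions:
[1, 10, 1, 11, -6, -1] → sum 16
[10, 1, 11, -6, -1, 4] → sum 19
[1, 11, -6, -1, 4, -11] → sum -2
[11, -6, -1, 4, -11, -9] → sum -12
[-6, -1, 4, -11, -9, 1] → sum -22
[-1, 4, -11, -9, 1, 14] → sum -2
[4, -11, -9, 1, 14, -3] → sum -4
[-11, -9, 1, 14, -3, -1] → sum -9
[-9, 1, 14, -3, -1, 7] → sum 9
Maximum of these is 19.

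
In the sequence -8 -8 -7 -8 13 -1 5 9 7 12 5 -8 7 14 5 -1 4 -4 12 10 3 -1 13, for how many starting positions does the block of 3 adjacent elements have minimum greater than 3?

(-8, -8, -7) → min -8
(-8, -7, -8) → min -8
(-7, -8, 13) → min -8
(-8, 13, -1) → min -8
(13, -1, 5) → min -1
(-1, 5, 9) → min -1
(5, 9, 7) → min 5  > 3 ✓
(9, 7, 12) → min 7  > 3 ✓
(7, 12, 5) → min 5  > 3 ✓
(12, 5, -8) → min -8
(5, -8, 7) → min -8
(-8, 7, 14) → min -8
(7, 14, 5) → min 5  > 3 ✓
(14, 5, -1) → min -1
(5, -1, 4) → min -1
(-1, 4, -4) → min -4
(4, -4, 12) → min -4
(-4, 12, 10) → min -4
(12, 10, 3) → min 3
(10, 3, -1) → min -1
(3, -1, 13) → min -1
4 windows satisfy the condition.

4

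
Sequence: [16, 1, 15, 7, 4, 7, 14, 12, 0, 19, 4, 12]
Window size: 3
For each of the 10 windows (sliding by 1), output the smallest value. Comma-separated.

1, 1, 4, 4, 4, 7, 0, 0, 0, 4

(16, 1, 15) → min 1
(1, 15, 7) → min 1
(15, 7, 4) → min 4
(7, 4, 7) → min 4
(4, 7, 14) → min 4
(7, 14, 12) → min 7
(14, 12, 0) → min 0
(12, 0, 19) → min 0
(0, 19, 4) → min 0
(19, 4, 12) → min 4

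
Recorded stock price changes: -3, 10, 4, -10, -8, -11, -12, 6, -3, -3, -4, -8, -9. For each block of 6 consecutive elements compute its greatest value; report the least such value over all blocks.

6

-3 10 4 -10 -8 -11 → max 10
10 4 -10 -8 -11 -12 → max 10
4 -10 -8 -11 -12 6 → max 6
-10 -8 -11 -12 6 -3 → max 6
-8 -11 -12 6 -3 -3 → max 6
-11 -12 6 -3 -3 -4 → max 6
-12 6 -3 -3 -4 -8 → max 6
6 -3 -3 -4 -8 -9 → max 6
Least of these is 6.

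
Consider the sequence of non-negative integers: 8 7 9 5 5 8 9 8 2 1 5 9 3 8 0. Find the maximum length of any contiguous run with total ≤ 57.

add 8: [8] sum 8, len 1
add 7: [8, 7] sum 15, len 2
add 9: [8, 7, 9] sum 24, len 3
add 5: [8, 7, 9, 5] sum 29, len 4
add 5: [8, 7, 9, 5, 5] sum 34, len 5
add 8: [8, 7, 9, 5, 5, 8] sum 42, len 6
add 9: [8, 7, 9, 5, 5, 8, 9] sum 51, len 7
add 8: [7, 9, 5, 5, 8, 9, 8] sum 51, len 7
add 2: [7, 9, 5, 5, 8, 9, 8, 2] sum 53, len 8
add 1: [7, 9, 5, 5, 8, 9, 8, 2, 1] sum 54, len 9
add 5: [9, 5, 5, 8, 9, 8, 2, 1, 5] sum 52, len 9
add 9: [5, 5, 8, 9, 8, 2, 1, 5, 9] sum 52, len 9
add 3: [5, 5, 8, 9, 8, 2, 1, 5, 9, 3] sum 55, len 10
add 8: [8, 9, 8, 2, 1, 5, 9, 3, 8] sum 53, len 9
add 0: [8, 9, 8, 2, 1, 5, 9, 3, 8, 0] sum 53, len 10
Longest length seen: 10.

10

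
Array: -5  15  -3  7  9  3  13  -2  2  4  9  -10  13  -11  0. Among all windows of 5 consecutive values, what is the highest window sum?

31

-5 15 -3 7 9 → sum 23
15 -3 7 9 3 → sum 31
-3 7 9 3 13 → sum 29
7 9 3 13 -2 → sum 30
9 3 13 -2 2 → sum 25
3 13 -2 2 4 → sum 20
13 -2 2 4 9 → sum 26
-2 2 4 9 -10 → sum 3
2 4 9 -10 13 → sum 18
4 9 -10 13 -11 → sum 5
9 -10 13 -11 0 → sum 1
Highest of these is 31.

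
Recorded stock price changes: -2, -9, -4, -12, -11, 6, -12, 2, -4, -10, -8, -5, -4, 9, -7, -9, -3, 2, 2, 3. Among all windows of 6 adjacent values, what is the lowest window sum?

-42

Each size-6 window and its sum:
(-2, -9, -4, -12, -11, 6) → sum -32
(-9, -4, -12, -11, 6, -12) → sum -42
(-4, -12, -11, 6, -12, 2) → sum -31
(-12, -11, 6, -12, 2, -4) → sum -31
(-11, 6, -12, 2, -4, -10) → sum -29
(6, -12, 2, -4, -10, -8) → sum -26
(-12, 2, -4, -10, -8, -5) → sum -37
(2, -4, -10, -8, -5, -4) → sum -29
(-4, -10, -8, -5, -4, 9) → sum -22
(-10, -8, -5, -4, 9, -7) → sum -25
(-8, -5, -4, 9, -7, -9) → sum -24
(-5, -4, 9, -7, -9, -3) → sum -19
(-4, 9, -7, -9, -3, 2) → sum -12
(9, -7, -9, -3, 2, 2) → sum -6
(-7, -9, -3, 2, 2, 3) → sum -12
Lowest of these is -42.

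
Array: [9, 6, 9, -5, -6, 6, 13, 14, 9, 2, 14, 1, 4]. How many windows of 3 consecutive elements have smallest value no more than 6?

10

[9, 6, 9] → min 6  ≤ 6 ✓
[6, 9, -5] → min -5  ≤ 6 ✓
[9, -5, -6] → min -6  ≤ 6 ✓
[-5, -6, 6] → min -6  ≤ 6 ✓
[-6, 6, 13] → min -6  ≤ 6 ✓
[6, 13, 14] → min 6  ≤ 6 ✓
[13, 14, 9] → min 9
[14, 9, 2] → min 2  ≤ 6 ✓
[9, 2, 14] → min 2  ≤ 6 ✓
[2, 14, 1] → min 1  ≤ 6 ✓
[14, 1, 4] → min 1  ≤ 6 ✓
10 windows satisfy the condition.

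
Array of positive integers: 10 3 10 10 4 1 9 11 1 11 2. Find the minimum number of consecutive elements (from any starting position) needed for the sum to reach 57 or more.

8

add 10: running sum 10 < 57
add 3: running sum 13 < 57
add 10: running sum 23 < 57
add 10: running sum 33 < 57
add 4: running sum 37 < 57
add 1: running sum 38 < 57
add 9: running sum 47 < 57
add 11: shortest ending here [10, 3, 10, 10, 4, 1, 9, 11] sum 58, len 8
add 1: shortest ending here [10, 3, 10, 10, 4, 1, 9, 11, 1] sum 59, len 9
add 11: shortest ending here [10, 10, 4, 1, 9, 11, 1, 11] sum 57, len 8
add 2: shortest ending here [10, 10, 4, 1, 9, 11, 1, 11, 2] sum 59, len 9
Shortest qualifying length: 8.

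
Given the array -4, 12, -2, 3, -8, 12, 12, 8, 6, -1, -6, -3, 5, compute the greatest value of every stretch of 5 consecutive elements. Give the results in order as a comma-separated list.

12, 12, 12, 12, 12, 12, 12, 8, 6

[-4, 12, -2, 3, -8] → max 12
[12, -2, 3, -8, 12] → max 12
[-2, 3, -8, 12, 12] → max 12
[3, -8, 12, 12, 8] → max 12
[-8, 12, 12, 8, 6] → max 12
[12, 12, 8, 6, -1] → max 12
[12, 8, 6, -1, -6] → max 12
[8, 6, -1, -6, -3] → max 8
[6, -1, -6, -3, 5] → max 6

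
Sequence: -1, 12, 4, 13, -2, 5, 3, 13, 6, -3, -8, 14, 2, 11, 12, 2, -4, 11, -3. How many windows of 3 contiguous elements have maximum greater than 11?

-1 12 4 → max 12  > 11 ✓
12 4 13 → max 13  > 11 ✓
4 13 -2 → max 13  > 11 ✓
13 -2 5 → max 13  > 11 ✓
-2 5 3 → max 5
5 3 13 → max 13  > 11 ✓
3 13 6 → max 13  > 11 ✓
13 6 -3 → max 13  > 11 ✓
6 -3 -8 → max 6
-3 -8 14 → max 14  > 11 ✓
-8 14 2 → max 14  > 11 ✓
14 2 11 → max 14  > 11 ✓
2 11 12 → max 12  > 11 ✓
11 12 2 → max 12  > 11 ✓
12 2 -4 → max 12  > 11 ✓
2 -4 11 → max 11
-4 11 -3 → max 11
13 windows satisfy the condition.

13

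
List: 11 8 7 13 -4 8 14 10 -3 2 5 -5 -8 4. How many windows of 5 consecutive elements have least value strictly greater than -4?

2

(11, 8, 7, 13, -4) → min -4
(8, 7, 13, -4, 8) → min -4
(7, 13, -4, 8, 14) → min -4
(13, -4, 8, 14, 10) → min -4
(-4, 8, 14, 10, -3) → min -4
(8, 14, 10, -3, 2) → min -3  > -4 ✓
(14, 10, -3, 2, 5) → min -3  > -4 ✓
(10, -3, 2, 5, -5) → min -5
(-3, 2, 5, -5, -8) → min -8
(2, 5, -5, -8, 4) → min -8
2 windows satisfy the condition.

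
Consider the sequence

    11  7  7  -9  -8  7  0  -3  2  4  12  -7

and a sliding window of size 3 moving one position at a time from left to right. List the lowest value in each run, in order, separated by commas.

11 7 7 → min 7
7 7 -9 → min -9
7 -9 -8 → min -9
-9 -8 7 → min -9
-8 7 0 → min -8
7 0 -3 → min -3
0 -3 2 → min -3
-3 2 4 → min -3
2 4 12 → min 2
4 12 -7 → min -7

7, -9, -9, -9, -8, -3, -3, -3, 2, -7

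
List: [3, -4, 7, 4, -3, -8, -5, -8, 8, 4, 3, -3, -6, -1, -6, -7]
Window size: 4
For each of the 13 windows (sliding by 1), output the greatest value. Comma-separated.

7, 7, 7, 4, -3, 8, 8, 8, 8, 4, 3, -1, -1

(3, -4, 7, 4) → max 7
(-4, 7, 4, -3) → max 7
(7, 4, -3, -8) → max 7
(4, -3, -8, -5) → max 4
(-3, -8, -5, -8) → max -3
(-8, -5, -8, 8) → max 8
(-5, -8, 8, 4) → max 8
(-8, 8, 4, 3) → max 8
(8, 4, 3, -3) → max 8
(4, 3, -3, -6) → max 4
(3, -3, -6, -1) → max 3
(-3, -6, -1, -6) → max -1
(-6, -1, -6, -7) → max -1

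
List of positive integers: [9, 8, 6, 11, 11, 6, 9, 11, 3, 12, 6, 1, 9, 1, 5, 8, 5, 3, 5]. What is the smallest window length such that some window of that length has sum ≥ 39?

5

add 9: running sum 9 < 39
add 8: running sum 17 < 39
add 6: running sum 23 < 39
add 11: running sum 34 < 39
add 11: shortest ending here [9, 8, 6, 11, 11] sum 45, len 5
add 6: shortest ending here [8, 6, 11, 11, 6] sum 42, len 5
add 9: shortest ending here [6, 11, 11, 6, 9] sum 43, len 5
add 11: shortest ending here [11, 11, 6, 9, 11] sum 48, len 5
add 3: shortest ending here [11, 6, 9, 11, 3] sum 40, len 5
add 12: shortest ending here [6, 9, 11, 3, 12] sum 41, len 5
add 6: shortest ending here [9, 11, 3, 12, 6] sum 41, len 5
add 1: shortest ending here [9, 11, 3, 12, 6, 1] sum 42, len 6
add 9: shortest ending here [11, 3, 12, 6, 1, 9] sum 42, len 6
add 1: shortest ending here [11, 3, 12, 6, 1, 9, 1] sum 43, len 7
add 5: shortest ending here [11, 3, 12, 6, 1, 9, 1, 5] sum 48, len 8
add 8: shortest ending here [12, 6, 1, 9, 1, 5, 8] sum 42, len 7
add 5: shortest ending here [12, 6, 1, 9, 1, 5, 8, 5] sum 47, len 8
add 3: shortest ending here [12, 6, 1, 9, 1, 5, 8, 5, 3] sum 50, len 9
add 5: shortest ending here [6, 1, 9, 1, 5, 8, 5, 3, 5] sum 43, len 9
Shortest qualifying length: 5.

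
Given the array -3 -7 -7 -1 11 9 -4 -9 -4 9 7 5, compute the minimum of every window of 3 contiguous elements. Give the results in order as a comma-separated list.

(-3, -7, -7) → min -7
(-7, -7, -1) → min -7
(-7, -1, 11) → min -7
(-1, 11, 9) → min -1
(11, 9, -4) → min -4
(9, -4, -9) → min -9
(-4, -9, -4) → min -9
(-9, -4, 9) → min -9
(-4, 9, 7) → min -4
(9, 7, 5) → min 5

-7, -7, -7, -1, -4, -9, -9, -9, -4, 5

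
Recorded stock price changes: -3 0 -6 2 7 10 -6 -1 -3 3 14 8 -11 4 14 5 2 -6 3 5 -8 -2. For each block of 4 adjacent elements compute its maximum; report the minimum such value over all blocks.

2

(-3, 0, -6, 2) → max 2
(0, -6, 2, 7) → max 7
(-6, 2, 7, 10) → max 10
(2, 7, 10, -6) → max 10
(7, 10, -6, -1) → max 10
(10, -6, -1, -3) → max 10
(-6, -1, -3, 3) → max 3
(-1, -3, 3, 14) → max 14
(-3, 3, 14, 8) → max 14
(3, 14, 8, -11) → max 14
(14, 8, -11, 4) → max 14
(8, -11, 4, 14) → max 14
(-11, 4, 14, 5) → max 14
(4, 14, 5, 2) → max 14
(14, 5, 2, -6) → max 14
(5, 2, -6, 3) → max 5
(2, -6, 3, 5) → max 5
(-6, 3, 5, -8) → max 5
(3, 5, -8, -2) → max 5
Minimum of these is 2.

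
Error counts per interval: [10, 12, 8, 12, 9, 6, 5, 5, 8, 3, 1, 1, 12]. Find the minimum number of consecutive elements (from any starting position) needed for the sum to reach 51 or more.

add 10: running sum 10 < 51
add 12: running sum 22 < 51
add 8: running sum 30 < 51
add 12: running sum 42 < 51
end 4: [10, 12, 8, 12, 9] sum 51, len 5
end 5: [10, 12, 8, 12, 9, 6] sum 57, len 6
end 6: [12, 8, 12, 9, 6, 5] sum 52, len 6
end 7: [12, 8, 12, 9, 6, 5, 5] sum 57, len 7
end 8: [8, 12, 9, 6, 5, 5, 8] sum 53, len 7
end 9: [8, 12, 9, 6, 5, 5, 8, 3] sum 56, len 8
end 10: [8, 12, 9, 6, 5, 5, 8, 3, 1] sum 57, len 9
end 11: [8, 12, 9, 6, 5, 5, 8, 3, 1, 1] sum 58, len 10
end 12: [12, 9, 6, 5, 5, 8, 3, 1, 1, 12] sum 62, len 10
Shortest qualifying length: 5.

5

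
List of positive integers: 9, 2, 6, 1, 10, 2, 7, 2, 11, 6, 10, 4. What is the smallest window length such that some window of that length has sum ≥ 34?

5

add 9: running sum 9 < 34
add 2: running sum 11 < 34
add 6: running sum 17 < 34
add 1: running sum 18 < 34
add 10: running sum 28 < 34
add 2: running sum 30 < 34
end 6: [9, 2, 6, 1, 10, 2, 7] sum 37, len 7
end 7: [9, 2, 6, 1, 10, 2, 7, 2] sum 39, len 8
end 8: [6, 1, 10, 2, 7, 2, 11] sum 39, len 7
end 9: [10, 2, 7, 2, 11, 6] sum 38, len 6
end 10: [7, 2, 11, 6, 10] sum 36, len 5
end 11: [7, 2, 11, 6, 10, 4] sum 40, len 6
Shortest qualifying length: 5.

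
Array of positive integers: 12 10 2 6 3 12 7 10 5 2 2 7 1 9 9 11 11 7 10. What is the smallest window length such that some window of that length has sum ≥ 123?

18

add 12: running sum 12 < 123
add 10: running sum 22 < 123
add 2: running sum 24 < 123
add 6: running sum 30 < 123
add 3: running sum 33 < 123
add 12: running sum 45 < 123
add 7: running sum 52 < 123
add 10: running sum 62 < 123
add 5: running sum 67 < 123
add 2: running sum 69 < 123
add 2: running sum 71 < 123
add 7: running sum 78 < 123
add 1: running sum 79 < 123
add 9: running sum 88 < 123
add 9: running sum 97 < 123
add 11: running sum 108 < 123
add 11: running sum 119 < 123
end 17: [12, 10, 2, 6, 3, 12, 7, 10, 5, 2, 2, 7, 1, 9, 9, 11, 11, 7] sum 126, len 18
end 18: [10, 2, 6, 3, 12, 7, 10, 5, 2, 2, 7, 1, 9, 9, 11, 11, 7, 10] sum 124, len 18
Shortest qualifying length: 18.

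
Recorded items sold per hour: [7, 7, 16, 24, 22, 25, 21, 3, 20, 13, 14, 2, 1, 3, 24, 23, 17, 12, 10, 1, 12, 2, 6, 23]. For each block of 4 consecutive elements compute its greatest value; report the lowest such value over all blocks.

7 7 16 24 → max 24
7 16 24 22 → max 24
16 24 22 25 → max 25
24 22 25 21 → max 25
22 25 21 3 → max 25
25 21 3 20 → max 25
21 3 20 13 → max 21
3 20 13 14 → max 20
20 13 14 2 → max 20
13 14 2 1 → max 14
14 2 1 3 → max 14
2 1 3 24 → max 24
1 3 24 23 → max 24
3 24 23 17 → max 24
24 23 17 12 → max 24
23 17 12 10 → max 23
17 12 10 1 → max 17
12 10 1 12 → max 12
10 1 12 2 → max 12
1 12 2 6 → max 12
12 2 6 23 → max 23
Lowest of these is 12.

12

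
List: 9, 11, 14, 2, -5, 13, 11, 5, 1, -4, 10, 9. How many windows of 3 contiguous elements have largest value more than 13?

3

[9, 11, 14] → max 14  > 13 ✓
[11, 14, 2] → max 14  > 13 ✓
[14, 2, -5] → max 14  > 13 ✓
[2, -5, 13] → max 13
[-5, 13, 11] → max 13
[13, 11, 5] → max 13
[11, 5, 1] → max 11
[5, 1, -4] → max 5
[1, -4, 10] → max 10
[-4, 10, 9] → max 10
3 windows satisfy the condition.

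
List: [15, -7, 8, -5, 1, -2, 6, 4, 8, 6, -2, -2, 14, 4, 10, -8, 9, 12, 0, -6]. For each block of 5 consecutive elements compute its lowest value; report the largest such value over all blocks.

-2

15 -7 8 -5 1 → min -7
-7 8 -5 1 -2 → min -7
8 -5 1 -2 6 → min -5
-5 1 -2 6 4 → min -5
1 -2 6 4 8 → min -2
-2 6 4 8 6 → min -2
6 4 8 6 -2 → min -2
4 8 6 -2 -2 → min -2
8 6 -2 -2 14 → min -2
6 -2 -2 14 4 → min -2
-2 -2 14 4 10 → min -2
-2 14 4 10 -8 → min -8
14 4 10 -8 9 → min -8
4 10 -8 9 12 → min -8
10 -8 9 12 0 → min -8
-8 9 12 0 -6 → min -8
Largest of these is -2.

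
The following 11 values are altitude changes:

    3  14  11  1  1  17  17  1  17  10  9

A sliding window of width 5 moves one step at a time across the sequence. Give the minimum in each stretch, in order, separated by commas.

1, 1, 1, 1, 1, 1, 1

3 14 11 1 1 → min 1
14 11 1 1 17 → min 1
11 1 1 17 17 → min 1
1 1 17 17 1 → min 1
1 17 17 1 17 → min 1
17 17 1 17 10 → min 1
17 1 17 10 9 → min 1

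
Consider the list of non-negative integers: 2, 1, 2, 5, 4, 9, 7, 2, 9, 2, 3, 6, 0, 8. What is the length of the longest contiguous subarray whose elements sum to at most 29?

→ 2: sum 2, len 1
→ 1: sum 3, len 2
→ 2: sum 5, len 3
→ 5: sum 10, len 4
→ 4: sum 14, len 5
→ 9: sum 23, len 6
→ 7 (dropped 2): sum 28, len 6
→ 2 (dropped 1): sum 29, len 6
→ 9 (dropped 2, 5, 4): sum 27, len 4
→ 2: sum 29, len 5
→ 3 (dropped 9): sum 23, len 5
→ 6: sum 29, len 6
→ 0: sum 29, len 7
→ 8 (dropped 7, 2): sum 28, len 6
Longest length seen: 7.

7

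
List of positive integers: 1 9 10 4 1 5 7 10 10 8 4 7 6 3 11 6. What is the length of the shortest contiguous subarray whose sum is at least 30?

4

add 1: running sum 1 < 30
add 9: running sum 10 < 30
add 10: running sum 20 < 30
add 4: running sum 24 < 30
add 1: running sum 25 < 30
end 5: [1, 9, 10, 4, 1, 5] sum 30, len 6
end 6: [9, 10, 4, 1, 5, 7] sum 36, len 6
end 7: [10, 4, 1, 5, 7, 10] sum 37, len 6
end 8: [5, 7, 10, 10] sum 32, len 4
end 9: [7, 10, 10, 8] sum 35, len 4
end 10: [10, 10, 8, 4] sum 32, len 4
end 11: [10, 10, 8, 4, 7] sum 39, len 5
end 12: [10, 8, 4, 7, 6] sum 35, len 5
end 13: [10, 8, 4, 7, 6, 3] sum 38, len 6
end 14: [4, 7, 6, 3, 11] sum 31, len 5
end 15: [7, 6, 3, 11, 6] sum 33, len 5
Shortest qualifying length: 4.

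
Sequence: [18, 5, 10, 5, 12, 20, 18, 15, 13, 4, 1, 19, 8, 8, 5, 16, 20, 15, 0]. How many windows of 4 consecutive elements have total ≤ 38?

7

18 5 10 5 → sum 38  ≤ 38 ✓
5 10 5 12 → sum 32  ≤ 38 ✓
10 5 12 20 → sum 47
5 12 20 18 → sum 55
12 20 18 15 → sum 65
20 18 15 13 → sum 66
18 15 13 4 → sum 50
15 13 4 1 → sum 33  ≤ 38 ✓
13 4 1 19 → sum 37  ≤ 38 ✓
4 1 19 8 → sum 32  ≤ 38 ✓
1 19 8 8 → sum 36  ≤ 38 ✓
19 8 8 5 → sum 40
8 8 5 16 → sum 37  ≤ 38 ✓
8 5 16 20 → sum 49
5 16 20 15 → sum 56
16 20 15 0 → sum 51
7 windows satisfy the condition.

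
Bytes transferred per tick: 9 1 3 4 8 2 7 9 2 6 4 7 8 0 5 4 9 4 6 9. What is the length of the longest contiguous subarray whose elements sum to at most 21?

Extend to the right; shrink from the left whenever the sum exceeds 21:
add 9: [9] sum 9, len 1
add 1: [9, 1] sum 10, len 2
add 3: [9, 1, 3] sum 13, len 3
add 4: [9, 1, 3, 4] sum 17, len 4
add 8: [1, 3, 4, 8] sum 16, len 4
add 2: [1, 3, 4, 8, 2] sum 18, len 5
add 7: [4, 8, 2, 7] sum 21, len 4
add 9: [2, 7, 9] sum 18, len 3
add 2: [2, 7, 9, 2] sum 20, len 4
add 6: [9, 2, 6] sum 17, len 3
add 4: [9, 2, 6, 4] sum 21, len 4
add 7: [2, 6, 4, 7] sum 19, len 4
add 8: [4, 7, 8] sum 19, len 3
add 0: [4, 7, 8, 0] sum 19, len 4
add 5: [7, 8, 0, 5] sum 20, len 4
add 4: [8, 0, 5, 4] sum 17, len 4
add 9: [0, 5, 4, 9] sum 18, len 4
add 4: [4, 9, 4] sum 17, len 3
add 6: [9, 4, 6] sum 19, len 3
add 9: [4, 6, 9] sum 19, len 3
Longest length seen: 5.

5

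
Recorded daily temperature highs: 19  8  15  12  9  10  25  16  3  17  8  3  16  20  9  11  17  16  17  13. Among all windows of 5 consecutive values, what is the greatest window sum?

[19, 8, 15, 12, 9] → sum 63
[8, 15, 12, 9, 10] → sum 54
[15, 12, 9, 10, 25] → sum 71
[12, 9, 10, 25, 16] → sum 72
[9, 10, 25, 16, 3] → sum 63
[10, 25, 16, 3, 17] → sum 71
[25, 16, 3, 17, 8] → sum 69
[16, 3, 17, 8, 3] → sum 47
[3, 17, 8, 3, 16] → sum 47
[17, 8, 3, 16, 20] → sum 64
[8, 3, 16, 20, 9] → sum 56
[3, 16, 20, 9, 11] → sum 59
[16, 20, 9, 11, 17] → sum 73
[20, 9, 11, 17, 16] → sum 73
[9, 11, 17, 16, 17] → sum 70
[11, 17, 16, 17, 13] → sum 74
Greatest of these is 74.

74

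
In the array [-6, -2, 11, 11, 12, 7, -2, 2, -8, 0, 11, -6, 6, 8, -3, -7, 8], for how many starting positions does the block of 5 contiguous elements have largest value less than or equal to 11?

8

(-6, -2, 11, 11, 12) → max 12
(-2, 11, 11, 12, 7) → max 12
(11, 11, 12, 7, -2) → max 12
(11, 12, 7, -2, 2) → max 12
(12, 7, -2, 2, -8) → max 12
(7, -2, 2, -8, 0) → max 7  ≤ 11 ✓
(-2, 2, -8, 0, 11) → max 11  ≤ 11 ✓
(2, -8, 0, 11, -6) → max 11  ≤ 11 ✓
(-8, 0, 11, -6, 6) → max 11  ≤ 11 ✓
(0, 11, -6, 6, 8) → max 11  ≤ 11 ✓
(11, -6, 6, 8, -3) → max 11  ≤ 11 ✓
(-6, 6, 8, -3, -7) → max 8  ≤ 11 ✓
(6, 8, -3, -7, 8) → max 8  ≤ 11 ✓
8 windows satisfy the condition.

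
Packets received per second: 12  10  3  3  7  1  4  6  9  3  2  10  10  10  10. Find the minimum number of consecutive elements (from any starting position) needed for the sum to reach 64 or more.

9

add 12: running sum 12 < 64
add 10: running sum 22 < 64
add 3: running sum 25 < 64
add 3: running sum 28 < 64
add 7: running sum 35 < 64
add 1: running sum 36 < 64
add 4: running sum 40 < 64
add 6: running sum 46 < 64
add 9: running sum 55 < 64
add 3: running sum 58 < 64
add 2: running sum 60 < 64
add 10: shortest ending here [12, 10, 3, 3, 7, 1, 4, 6, 9, 3, 2, 10] sum 70, len 12
add 10: shortest ending here [10, 3, 3, 7, 1, 4, 6, 9, 3, 2, 10, 10] sum 68, len 12
add 10: shortest ending here [3, 7, 1, 4, 6, 9, 3, 2, 10, 10, 10] sum 65, len 11
add 10: shortest ending here [4, 6, 9, 3, 2, 10, 10, 10, 10] sum 64, len 9
Shortest qualifying length: 9.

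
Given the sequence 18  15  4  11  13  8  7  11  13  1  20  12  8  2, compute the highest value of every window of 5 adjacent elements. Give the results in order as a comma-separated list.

Sliding a size-5 window across the 14 values:
(18, 15, 4, 11, 13) → max 18
(15, 4, 11, 13, 8) → max 15
(4, 11, 13, 8, 7) → max 13
(11, 13, 8, 7, 11) → max 13
(13, 8, 7, 11, 13) → max 13
(8, 7, 11, 13, 1) → max 13
(7, 11, 13, 1, 20) → max 20
(11, 13, 1, 20, 12) → max 20
(13, 1, 20, 12, 8) → max 20
(1, 20, 12, 8, 2) → max 20

18, 15, 13, 13, 13, 13, 20, 20, 20, 20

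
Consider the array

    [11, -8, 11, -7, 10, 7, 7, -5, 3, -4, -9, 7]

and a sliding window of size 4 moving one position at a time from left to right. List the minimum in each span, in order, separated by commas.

(11, -8, 11, -7) → min -8
(-8, 11, -7, 10) → min -8
(11, -7, 10, 7) → min -7
(-7, 10, 7, 7) → min -7
(10, 7, 7, -5) → min -5
(7, 7, -5, 3) → min -5
(7, -5, 3, -4) → min -5
(-5, 3, -4, -9) → min -9
(3, -4, -9, 7) → min -9

-8, -8, -7, -7, -5, -5, -5, -9, -9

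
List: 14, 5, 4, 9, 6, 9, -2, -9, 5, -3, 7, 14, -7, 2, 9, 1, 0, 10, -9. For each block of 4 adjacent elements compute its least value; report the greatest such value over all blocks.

Window mins for each of the 16 positions:
[14, 5, 4, 9] → min 4
[5, 4, 9, 6] → min 4
[4, 9, 6, 9] → min 4
[9, 6, 9, -2] → min -2
[6, 9, -2, -9] → min -9
[9, -2, -9, 5] → min -9
[-2, -9, 5, -3] → min -9
[-9, 5, -3, 7] → min -9
[5, -3, 7, 14] → min -3
[-3, 7, 14, -7] → min -7
[7, 14, -7, 2] → min -7
[14, -7, 2, 9] → min -7
[-7, 2, 9, 1] → min -7
[2, 9, 1, 0] → min 0
[9, 1, 0, 10] → min 0
[1, 0, 10, -9] → min -9
Greatest of these is 4.

4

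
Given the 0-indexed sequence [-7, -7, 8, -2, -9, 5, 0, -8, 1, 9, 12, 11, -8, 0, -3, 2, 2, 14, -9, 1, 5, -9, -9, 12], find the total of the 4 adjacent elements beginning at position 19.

Elements at indices 19..22: 1, 5, -9, -9
sum(1, 5, -9, -9) = -12

-12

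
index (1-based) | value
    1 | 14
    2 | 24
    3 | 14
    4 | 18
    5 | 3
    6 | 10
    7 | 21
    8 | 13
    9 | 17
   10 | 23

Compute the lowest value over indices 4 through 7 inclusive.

Elements at indices 4..7: 18, 3, 10, 21
min(18, 3, 10, 21) = 3

3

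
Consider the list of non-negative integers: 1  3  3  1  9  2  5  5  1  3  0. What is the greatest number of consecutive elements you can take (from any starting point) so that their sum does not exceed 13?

4

add 1: [1] sum 1, len 1
add 3: [1, 3] sum 4, len 2
add 3: [1, 3, 3] sum 7, len 3
add 1: [1, 3, 3, 1] sum 8, len 4
add 9: [3, 1, 9] sum 13, len 3
add 2: [1, 9, 2] sum 12, len 3
add 5: [2, 5] sum 7, len 2
add 5: [2, 5, 5] sum 12, len 3
add 1: [2, 5, 5, 1] sum 13, len 4
add 3: [5, 1, 3] sum 9, len 3
add 0: [5, 1, 3, 0] sum 9, len 4
Longest length seen: 4.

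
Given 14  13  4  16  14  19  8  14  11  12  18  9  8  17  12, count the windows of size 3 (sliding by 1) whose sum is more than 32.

(14, 13, 4) → sum 31
(13, 4, 16) → sum 33  > 32 ✓
(4, 16, 14) → sum 34  > 32 ✓
(16, 14, 19) → sum 49  > 32 ✓
(14, 19, 8) → sum 41  > 32 ✓
(19, 8, 14) → sum 41  > 32 ✓
(8, 14, 11) → sum 33  > 32 ✓
(14, 11, 12) → sum 37  > 32 ✓
(11, 12, 18) → sum 41  > 32 ✓
(12, 18, 9) → sum 39  > 32 ✓
(18, 9, 8) → sum 35  > 32 ✓
(9, 8, 17) → sum 34  > 32 ✓
(8, 17, 12) → sum 37  > 32 ✓
12 windows satisfy the condition.

12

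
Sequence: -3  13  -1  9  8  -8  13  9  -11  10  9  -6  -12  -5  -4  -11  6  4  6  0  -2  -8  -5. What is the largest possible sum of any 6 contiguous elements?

34

(-3, 13, -1, 9, 8, -8) → sum 18
(13, -1, 9, 8, -8, 13) → sum 34
(-1, 9, 8, -8, 13, 9) → sum 30
(9, 8, -8, 13, 9, -11) → sum 20
(8, -8, 13, 9, -11, 10) → sum 21
(-8, 13, 9, -11, 10, 9) → sum 22
(13, 9, -11, 10, 9, -6) → sum 24
(9, -11, 10, 9, -6, -12) → sum -1
(-11, 10, 9, -6, -12, -5) → sum -15
(10, 9, -6, -12, -5, -4) → sum -8
(9, -6, -12, -5, -4, -11) → sum -29
(-6, -12, -5, -4, -11, 6) → sum -32
(-12, -5, -4, -11, 6, 4) → sum -22
(-5, -4, -11, 6, 4, 6) → sum -4
(-4, -11, 6, 4, 6, 0) → sum 1
(-11, 6, 4, 6, 0, -2) → sum 3
(6, 4, 6, 0, -2, -8) → sum 6
(4, 6, 0, -2, -8, -5) → sum -5
Largest of these is 34.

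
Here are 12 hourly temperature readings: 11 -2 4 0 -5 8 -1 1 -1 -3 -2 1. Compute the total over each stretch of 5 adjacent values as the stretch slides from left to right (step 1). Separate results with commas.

Sliding a size-5 window across the 12 values:
(11, -2, 4, 0, -5) → sum 8
(-2, 4, 0, -5, 8) → sum 5
(4, 0, -5, 8, -1) → sum 6
(0, -5, 8, -1, 1) → sum 3
(-5, 8, -1, 1, -1) → sum 2
(8, -1, 1, -1, -3) → sum 4
(-1, 1, -1, -3, -2) → sum -6
(1, -1, -3, -2, 1) → sum -4

8, 5, 6, 3, 2, 4, -6, -4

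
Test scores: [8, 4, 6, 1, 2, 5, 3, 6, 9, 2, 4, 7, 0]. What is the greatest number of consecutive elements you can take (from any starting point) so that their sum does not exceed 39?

→ 8: sum 8, len 1
→ 4: sum 12, len 2
→ 6: sum 18, len 3
→ 1: sum 19, len 4
→ 2: sum 21, len 5
→ 5: sum 26, len 6
→ 3: sum 29, len 7
→ 6: sum 35, len 8
→ 9 (dropped 8): sum 36, len 8
→ 2: sum 38, len 9
→ 4 (dropped 4): sum 38, len 9
→ 7 (dropped 6): sum 39, len 9
→ 0: sum 39, len 10
Longest length seen: 10.

10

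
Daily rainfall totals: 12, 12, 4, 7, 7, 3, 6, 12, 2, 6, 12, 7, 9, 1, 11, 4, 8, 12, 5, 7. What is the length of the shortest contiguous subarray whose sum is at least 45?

6

add 12: running sum 12 < 45
add 12: running sum 24 < 45
add 4: running sum 28 < 45
add 7: running sum 35 < 45
add 7: running sum 42 < 45
end 5: [12, 12, 4, 7, 7, 3] sum 45, len 6
end 6: [12, 12, 4, 7, 7, 3, 6] sum 51, len 7
end 7: [12, 4, 7, 7, 3, 6, 12] sum 51, len 7
end 8: [12, 4, 7, 7, 3, 6, 12, 2] sum 53, len 8
end 9: [4, 7, 7, 3, 6, 12, 2, 6] sum 47, len 8
end 10: [7, 3, 6, 12, 2, 6, 12] sum 48, len 7
end 11: [6, 12, 2, 6, 12, 7] sum 45, len 6
end 12: [12, 2, 6, 12, 7, 9] sum 48, len 6
end 13: [12, 2, 6, 12, 7, 9, 1] sum 49, len 7
end 14: [6, 12, 7, 9, 1, 11] sum 46, len 6
end 15: [6, 12, 7, 9, 1, 11, 4] sum 50, len 7
end 16: [12, 7, 9, 1, 11, 4, 8] sum 52, len 7
end 17: [9, 1, 11, 4, 8, 12] sum 45, len 6
end 18: [9, 1, 11, 4, 8, 12, 5] sum 50, len 7
end 19: [11, 4, 8, 12, 5, 7] sum 47, len 6
Shortest qualifying length: 6.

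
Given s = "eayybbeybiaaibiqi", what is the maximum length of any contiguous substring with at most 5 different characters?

[e] 1 distinct, len 1
[e, a] 2 distinct, len 2
[e, a, y] 3 distinct, len 3
[e, a, y, y] 3 distinct, len 4
[e, a, y, y, b] 4 distinct, len 5
[e, a, y, y, b, b] 4 distinct, len 6
[e, a, y, y, b, b, e] 4 distinct, len 7
[e, a, y, y, b, b, e, y] 4 distinct, len 8
[e, a, y, y, b, b, e, y, b] 4 distinct, len 9
[e, a, y, y, b, b, e, y, b, i] 5 distinct, len 10
[e, a, y, y, b, b, e, y, b, i, a] 5 distinct, len 11
[e, a, y, y, b, b, e, y, b, i, a, a] 5 distinct, len 12
[e, a, y, y, b, b, e, y, b, i, a, a, i] 5 distinct, len 13
[e, a, y, y, b, b, e, y, b, i, a, a, i, b] 5 distinct, len 14
[e, a, y, y, b, b, e, y, b, i, a, a, i, b, i] 5 distinct, len 15
[y, b, i, a, a, i, b, i, q] 5 distinct, len 9
[y, b, i, a, a, i, b, i, q, i] 5 distinct, len 10
Longest length with ≤5 distinct: 15.

15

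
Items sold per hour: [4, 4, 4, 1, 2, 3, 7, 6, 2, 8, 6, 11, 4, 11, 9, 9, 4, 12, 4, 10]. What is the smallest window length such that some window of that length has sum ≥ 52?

add 4: running sum 4 < 52
add 4: running sum 8 < 52
add 4: running sum 12 < 52
add 1: running sum 13 < 52
add 2: running sum 15 < 52
add 3: running sum 18 < 52
add 7: running sum 25 < 52
add 6: running sum 31 < 52
add 2: running sum 33 < 52
add 8: running sum 41 < 52
add 6: running sum 47 < 52
end 11: [4, 4, 1, 2, 3, 7, 6, 2, 8, 6, 11] sum 54, len 11
end 12: [4, 1, 2, 3, 7, 6, 2, 8, 6, 11, 4] sum 54, len 11
end 13: [7, 6, 2, 8, 6, 11, 4, 11] sum 55, len 8
end 14: [6, 2, 8, 6, 11, 4, 11, 9] sum 57, len 8
end 15: [8, 6, 11, 4, 11, 9, 9] sum 58, len 7
end 16: [6, 11, 4, 11, 9, 9, 4] sum 54, len 7
end 17: [11, 4, 11, 9, 9, 4, 12] sum 60, len 7
end 18: [4, 11, 9, 9, 4, 12, 4] sum 53, len 7
end 19: [11, 9, 9, 4, 12, 4, 10] sum 59, len 7
Shortest qualifying length: 7.

7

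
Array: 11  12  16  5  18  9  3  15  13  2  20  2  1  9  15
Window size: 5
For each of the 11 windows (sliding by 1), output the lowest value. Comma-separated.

5, 5, 3, 3, 3, 2, 2, 2, 1, 1, 1

(11, 12, 16, 5, 18) → min 5
(12, 16, 5, 18, 9) → min 5
(16, 5, 18, 9, 3) → min 3
(5, 18, 9, 3, 15) → min 3
(18, 9, 3, 15, 13) → min 3
(9, 3, 15, 13, 2) → min 2
(3, 15, 13, 2, 20) → min 2
(15, 13, 2, 20, 2) → min 2
(13, 2, 20, 2, 1) → min 1
(2, 20, 2, 1, 9) → min 1
(20, 2, 1, 9, 15) → min 1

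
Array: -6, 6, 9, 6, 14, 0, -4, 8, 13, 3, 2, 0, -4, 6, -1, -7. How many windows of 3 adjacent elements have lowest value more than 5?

[-6, 6, 9] → min -6
[6, 9, 6] → min 6  > 5 ✓
[9, 6, 14] → min 6  > 5 ✓
[6, 14, 0] → min 0
[14, 0, -4] → min -4
[0, -4, 8] → min -4
[-4, 8, 13] → min -4
[8, 13, 3] → min 3
[13, 3, 2] → min 2
[3, 2, 0] → min 0
[2, 0, -4] → min -4
[0, -4, 6] → min -4
[-4, 6, -1] → min -4
[6, -1, -7] → min -7
2 windows satisfy the condition.

2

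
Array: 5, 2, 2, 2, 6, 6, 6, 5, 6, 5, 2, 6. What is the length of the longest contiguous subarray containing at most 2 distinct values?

Extend right; when distinct count exceeds 2, shrink from the left:
[5] 1 distinct, len 1
[5, 2] 2 distinct, len 2
[5, 2, 2] 2 distinct, len 3
[5, 2, 2, 2] 2 distinct, len 4
[2, 2, 2, 6] 2 distinct, len 4
[2, 2, 2, 6, 6] 2 distinct, len 5
[2, 2, 2, 6, 6, 6] 2 distinct, len 6
[6, 6, 6, 5] 2 distinct, len 4
[6, 6, 6, 5, 6] 2 distinct, len 5
[6, 6, 6, 5, 6, 5] 2 distinct, len 6
[5, 2] 2 distinct, len 2
[2, 6] 2 distinct, len 2
Longest length with ≤2 distinct: 6.

6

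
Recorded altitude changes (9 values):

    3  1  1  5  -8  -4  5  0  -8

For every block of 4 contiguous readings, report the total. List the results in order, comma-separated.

Sliding a size-4 window across the 9 values:
3 1 1 5 → sum 10
1 1 5 -8 → sum -1
1 5 -8 -4 → sum -6
5 -8 -4 5 → sum -2
-8 -4 5 0 → sum -7
-4 5 0 -8 → sum -7

10, -1, -6, -2, -7, -7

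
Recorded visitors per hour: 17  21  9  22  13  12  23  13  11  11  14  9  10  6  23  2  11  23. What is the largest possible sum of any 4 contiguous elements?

Window sums for each of the 15 positions:
(17, 21, 9, 22) → sum 69
(21, 9, 22, 13) → sum 65
(9, 22, 13, 12) → sum 56
(22, 13, 12, 23) → sum 70
(13, 12, 23, 13) → sum 61
(12, 23, 13, 11) → sum 59
(23, 13, 11, 11) → sum 58
(13, 11, 11, 14) → sum 49
(11, 11, 14, 9) → sum 45
(11, 14, 9, 10) → sum 44
(14, 9, 10, 6) → sum 39
(9, 10, 6, 23) → sum 48
(10, 6, 23, 2) → sum 41
(6, 23, 2, 11) → sum 42
(23, 2, 11, 23) → sum 59
Largest of these is 70.

70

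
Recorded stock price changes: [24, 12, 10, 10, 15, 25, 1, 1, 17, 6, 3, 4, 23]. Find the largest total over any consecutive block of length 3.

50

Window sums for each of the 11 positions:
[24, 12, 10] → sum 46
[12, 10, 10] → sum 32
[10, 10, 15] → sum 35
[10, 15, 25] → sum 50
[15, 25, 1] → sum 41
[25, 1, 1] → sum 27
[1, 1, 17] → sum 19
[1, 17, 6] → sum 24
[17, 6, 3] → sum 26
[6, 3, 4] → sum 13
[3, 4, 23] → sum 30
Largest of these is 50.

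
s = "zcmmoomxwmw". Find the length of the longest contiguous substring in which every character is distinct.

4

[z] len 1
[z, c] len 2
[z, c, m] len 3
[m] len 1
[m, o] len 2
[o] len 1
[o, m] len 2
[o, m, x] len 3
[o, m, x, w] len 4
[x, w, m] len 3
[m, w] len 2
Longest all-distinct length: 4.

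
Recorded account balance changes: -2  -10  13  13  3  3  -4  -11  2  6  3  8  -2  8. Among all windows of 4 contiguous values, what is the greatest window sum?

(-2, -10, 13, 13) → sum 14
(-10, 13, 13, 3) → sum 19
(13, 13, 3, 3) → sum 32
(13, 3, 3, -4) → sum 15
(3, 3, -4, -11) → sum -9
(3, -4, -11, 2) → sum -10
(-4, -11, 2, 6) → sum -7
(-11, 2, 6, 3) → sum 0
(2, 6, 3, 8) → sum 19
(6, 3, 8, -2) → sum 15
(3, 8, -2, 8) → sum 17
Greatest of these is 32.

32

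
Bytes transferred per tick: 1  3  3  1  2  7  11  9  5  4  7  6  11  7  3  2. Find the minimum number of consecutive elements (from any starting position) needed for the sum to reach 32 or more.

add 1: running sum 1 < 32
add 3: running sum 4 < 32
add 3: running sum 7 < 32
add 1: running sum 8 < 32
add 2: running sum 10 < 32
add 7: running sum 17 < 32
add 11: running sum 28 < 32
add 9: shortest ending here [3, 1, 2, 7, 11, 9] sum 33, len 6
add 5: shortest ending here [7, 11, 9, 5] sum 32, len 4
add 4: shortest ending here [7, 11, 9, 5, 4] sum 36, len 5
add 7: shortest ending here [11, 9, 5, 4, 7] sum 36, len 5
add 6: shortest ending here [11, 9, 5, 4, 7, 6] sum 42, len 6
add 11: shortest ending here [5, 4, 7, 6, 11] sum 33, len 5
add 7: shortest ending here [4, 7, 6, 11, 7] sum 35, len 5
add 3: shortest ending here [7, 6, 11, 7, 3] sum 34, len 5
add 2: shortest ending here [7, 6, 11, 7, 3, 2] sum 36, len 6
Shortest qualifying length: 4.

4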